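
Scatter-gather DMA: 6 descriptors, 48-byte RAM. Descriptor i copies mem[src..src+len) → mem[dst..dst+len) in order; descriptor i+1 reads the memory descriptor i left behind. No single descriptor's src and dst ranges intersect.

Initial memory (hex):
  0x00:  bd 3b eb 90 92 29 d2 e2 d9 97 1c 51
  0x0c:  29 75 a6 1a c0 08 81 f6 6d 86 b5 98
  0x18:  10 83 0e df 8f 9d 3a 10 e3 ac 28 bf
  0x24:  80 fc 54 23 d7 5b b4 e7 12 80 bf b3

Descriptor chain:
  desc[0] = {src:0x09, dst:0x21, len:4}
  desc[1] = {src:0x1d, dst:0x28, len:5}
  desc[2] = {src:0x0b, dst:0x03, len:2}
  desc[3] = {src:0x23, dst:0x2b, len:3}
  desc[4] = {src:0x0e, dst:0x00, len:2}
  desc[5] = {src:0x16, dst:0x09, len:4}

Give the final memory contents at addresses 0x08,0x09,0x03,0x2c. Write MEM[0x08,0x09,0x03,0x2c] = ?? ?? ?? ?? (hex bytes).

[0] 0x09->0x21 len=4 : 97 1c 51 29
[1] 0x1d->0x28 len=5 : 9d 3a 10 e3 97
[2] 0x0b->0x03 len=2 : 51 29
[3] 0x23->0x2b len=3 : 51 29 fc
[4] 0x0e->0x00 len=2 : a6 1a
[5] 0x16->0x09 len=4 : b5 98 10 83
query mem[0x08]=0xd9, mem[0x09]=0xb5, mem[0x03]=0x51, mem[0x2c]=0x29

MEM[0x08,0x09,0x03,0x2c] = d9 b5 51 29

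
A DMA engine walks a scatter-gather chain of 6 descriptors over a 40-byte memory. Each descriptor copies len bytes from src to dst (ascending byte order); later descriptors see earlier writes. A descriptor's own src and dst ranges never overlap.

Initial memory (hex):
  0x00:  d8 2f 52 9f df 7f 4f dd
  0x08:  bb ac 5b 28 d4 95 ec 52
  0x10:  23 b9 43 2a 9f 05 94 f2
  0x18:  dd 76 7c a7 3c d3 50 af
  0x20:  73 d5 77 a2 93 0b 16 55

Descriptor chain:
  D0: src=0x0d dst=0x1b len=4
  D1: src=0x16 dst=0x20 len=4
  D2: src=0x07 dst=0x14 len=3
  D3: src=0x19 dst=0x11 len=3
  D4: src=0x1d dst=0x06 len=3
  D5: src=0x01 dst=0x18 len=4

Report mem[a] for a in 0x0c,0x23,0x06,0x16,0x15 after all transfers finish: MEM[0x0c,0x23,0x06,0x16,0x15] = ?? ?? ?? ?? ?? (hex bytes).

[0] 0x0d->0x1b len=4 : 95 ec 52 23
[1] 0x16->0x20 len=4 : 94 f2 dd 76
[2] 0x07->0x14 len=3 : dd bb ac
[3] 0x19->0x11 len=3 : 76 7c 95
[4] 0x1d->0x06 len=3 : 52 23 af
[5] 0x01->0x18 len=4 : 2f 52 9f df
query mem[0x0c]=0xd4, mem[0x23]=0x76, mem[0x06]=0x52, mem[0x16]=0xac, mem[0x15]=0xbb

MEM[0x0c,0x23,0x06,0x16,0x15] = d4 76 52 ac bb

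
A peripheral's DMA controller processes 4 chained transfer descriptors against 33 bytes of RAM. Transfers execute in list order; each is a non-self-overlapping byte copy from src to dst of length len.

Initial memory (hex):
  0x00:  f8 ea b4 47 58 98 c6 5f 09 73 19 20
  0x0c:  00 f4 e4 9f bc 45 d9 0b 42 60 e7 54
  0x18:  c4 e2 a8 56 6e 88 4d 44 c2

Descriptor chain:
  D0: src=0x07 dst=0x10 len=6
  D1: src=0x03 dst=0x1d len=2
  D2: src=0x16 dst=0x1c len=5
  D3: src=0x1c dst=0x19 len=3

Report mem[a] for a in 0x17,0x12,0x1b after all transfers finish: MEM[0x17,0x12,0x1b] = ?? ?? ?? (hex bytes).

MEM[0x17,0x12,0x1b] = 54 73 c4

[0] 0x07->0x10 len=6 : 5f 09 73 19 20 00
[1] 0x03->0x1d len=2 : 47 58
[2] 0x16->0x1c len=5 : e7 54 c4 e2 a8
[3] 0x1c->0x19 len=3 : e7 54 c4
query mem[0x17]=0x54, mem[0x12]=0x73, mem[0x1b]=0xc4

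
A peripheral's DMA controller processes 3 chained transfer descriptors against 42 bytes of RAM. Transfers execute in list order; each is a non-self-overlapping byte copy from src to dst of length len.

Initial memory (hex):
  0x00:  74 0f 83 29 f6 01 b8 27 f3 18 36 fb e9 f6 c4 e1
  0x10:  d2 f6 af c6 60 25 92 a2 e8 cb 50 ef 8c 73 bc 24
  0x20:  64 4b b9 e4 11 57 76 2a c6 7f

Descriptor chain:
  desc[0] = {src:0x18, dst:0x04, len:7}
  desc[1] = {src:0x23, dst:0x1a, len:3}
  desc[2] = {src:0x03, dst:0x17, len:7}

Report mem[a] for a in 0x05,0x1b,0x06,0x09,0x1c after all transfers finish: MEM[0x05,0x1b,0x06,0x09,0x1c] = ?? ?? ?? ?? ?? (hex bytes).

MEM[0x05,0x1b,0x06,0x09,0x1c] = cb ef 50 73 8c

  after D0: wrote 7B at 0x04 = e8cb50ef8c73bc
  after D1: wrote 3B at 0x1a = e41157
  after D2: wrote 7B at 0x17 = 29e8cb50ef8c73
query mem[0x05]=0xcb, mem[0x1b]=0xef, mem[0x06]=0x50, mem[0x09]=0x73, mem[0x1c]=0x8c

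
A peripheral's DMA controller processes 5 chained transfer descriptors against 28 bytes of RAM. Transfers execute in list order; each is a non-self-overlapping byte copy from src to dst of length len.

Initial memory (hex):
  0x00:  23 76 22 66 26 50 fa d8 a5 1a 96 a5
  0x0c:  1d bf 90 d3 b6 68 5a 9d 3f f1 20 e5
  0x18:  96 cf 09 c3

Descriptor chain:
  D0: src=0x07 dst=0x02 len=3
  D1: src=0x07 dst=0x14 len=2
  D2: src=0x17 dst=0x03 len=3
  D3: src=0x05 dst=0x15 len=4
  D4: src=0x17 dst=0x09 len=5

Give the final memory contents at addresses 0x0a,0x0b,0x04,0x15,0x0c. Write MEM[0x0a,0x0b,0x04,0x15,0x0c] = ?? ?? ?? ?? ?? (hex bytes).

D0: mem[0x02..0x04] <- [d8 a5 1a]
D1: mem[0x14..0x15] <- [d8 a5]
D2: mem[0x03..0x05] <- [e5 96 cf]
D3: mem[0x15..0x18] <- [cf fa d8 a5]
D4: mem[0x09..0x0d] <- [d8 a5 cf 09 c3]
query mem[0x0a]=0xa5, mem[0x0b]=0xcf, mem[0x04]=0x96, mem[0x15]=0xcf, mem[0x0c]=0x09

MEM[0x0a,0x0b,0x04,0x15,0x0c] = a5 cf 96 cf 09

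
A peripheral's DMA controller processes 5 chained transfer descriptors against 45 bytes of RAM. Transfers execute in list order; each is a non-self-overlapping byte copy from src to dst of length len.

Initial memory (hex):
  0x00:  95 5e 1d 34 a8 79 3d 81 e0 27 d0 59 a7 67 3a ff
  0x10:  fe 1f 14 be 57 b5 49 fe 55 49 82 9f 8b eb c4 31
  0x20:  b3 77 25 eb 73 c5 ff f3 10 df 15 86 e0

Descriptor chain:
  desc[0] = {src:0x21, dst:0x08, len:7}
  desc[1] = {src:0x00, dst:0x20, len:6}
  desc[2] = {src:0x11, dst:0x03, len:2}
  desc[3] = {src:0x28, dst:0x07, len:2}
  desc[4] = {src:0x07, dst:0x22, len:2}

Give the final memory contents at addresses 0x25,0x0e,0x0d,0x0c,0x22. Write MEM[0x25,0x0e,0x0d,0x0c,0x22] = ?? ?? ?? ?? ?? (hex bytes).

MEM[0x25,0x0e,0x0d,0x0c,0x22] = 79 f3 ff c5 10

D0: mem[0x08..0x0e] <- [77 25 eb 73 c5 ff f3]
D1: mem[0x20..0x25] <- [95 5e 1d 34 a8 79]
D2: mem[0x03..0x04] <- [1f 14]
D3: mem[0x07..0x08] <- [10 df]
D4: mem[0x22..0x23] <- [10 df]
query mem[0x25]=0x79, mem[0x0e]=0xf3, mem[0x0d]=0xff, mem[0x0c]=0xc5, mem[0x22]=0x10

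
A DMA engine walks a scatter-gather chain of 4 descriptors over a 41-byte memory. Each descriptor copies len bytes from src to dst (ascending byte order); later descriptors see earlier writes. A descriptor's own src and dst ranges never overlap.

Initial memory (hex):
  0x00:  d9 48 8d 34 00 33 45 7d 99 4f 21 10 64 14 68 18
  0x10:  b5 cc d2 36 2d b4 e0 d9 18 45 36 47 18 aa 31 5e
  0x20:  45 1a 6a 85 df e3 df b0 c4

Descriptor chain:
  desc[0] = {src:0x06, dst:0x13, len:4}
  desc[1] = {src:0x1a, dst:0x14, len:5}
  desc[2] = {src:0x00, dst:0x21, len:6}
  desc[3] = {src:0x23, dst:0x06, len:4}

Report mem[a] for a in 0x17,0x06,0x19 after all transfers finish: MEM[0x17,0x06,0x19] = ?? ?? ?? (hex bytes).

MEM[0x17,0x06,0x19] = aa 8d 45

#0 dst[0x13+4] := {0x45,0x7d,0x99,0x4f}
#1 dst[0x14+5] := {0x36,0x47,0x18,0xaa,0x31}
#2 dst[0x21+6] := {0xd9,0x48,0x8d,0x34,0x00,0x33}
#3 dst[0x06+4] := {0x8d,0x34,0x00,0x33}
query mem[0x17]=0xaa, mem[0x06]=0x8d, mem[0x19]=0x45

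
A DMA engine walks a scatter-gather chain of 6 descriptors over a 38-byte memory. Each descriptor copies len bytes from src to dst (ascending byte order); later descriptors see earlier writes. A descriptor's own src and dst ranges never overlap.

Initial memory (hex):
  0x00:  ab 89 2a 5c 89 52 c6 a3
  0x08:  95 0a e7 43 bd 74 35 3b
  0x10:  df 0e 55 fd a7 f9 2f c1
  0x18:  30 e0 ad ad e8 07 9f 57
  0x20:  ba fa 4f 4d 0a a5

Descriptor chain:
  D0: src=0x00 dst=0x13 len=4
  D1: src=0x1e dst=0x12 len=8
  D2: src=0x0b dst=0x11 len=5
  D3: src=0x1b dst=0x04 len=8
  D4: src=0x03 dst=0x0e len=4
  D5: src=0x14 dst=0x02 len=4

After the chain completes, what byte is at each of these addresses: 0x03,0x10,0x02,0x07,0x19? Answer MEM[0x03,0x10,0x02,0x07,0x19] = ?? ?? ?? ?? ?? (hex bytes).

MEM[0x03,0x10,0x02,0x07,0x19] = 3b e8 35 9f a5

#0 dst[0x13+4] := {0xab,0x89,0x2a,0x5c}
#1 dst[0x12+8] := {0x9f,0x57,0xba,0xfa,0x4f,0x4d,0x0a,0xa5}
#2 dst[0x11+5] := {0x43,0xbd,0x74,0x35,0x3b}
#3 dst[0x04+8] := {0xad,0xe8,0x07,0x9f,0x57,0xba,0xfa,0x4f}
#4 dst[0x0e+4] := {0x5c,0xad,0xe8,0x07}
#5 dst[0x02+4] := {0x35,0x3b,0x4f,0x4d}
query mem[0x03]=0x3b, mem[0x10]=0xe8, mem[0x02]=0x35, mem[0x07]=0x9f, mem[0x19]=0xa5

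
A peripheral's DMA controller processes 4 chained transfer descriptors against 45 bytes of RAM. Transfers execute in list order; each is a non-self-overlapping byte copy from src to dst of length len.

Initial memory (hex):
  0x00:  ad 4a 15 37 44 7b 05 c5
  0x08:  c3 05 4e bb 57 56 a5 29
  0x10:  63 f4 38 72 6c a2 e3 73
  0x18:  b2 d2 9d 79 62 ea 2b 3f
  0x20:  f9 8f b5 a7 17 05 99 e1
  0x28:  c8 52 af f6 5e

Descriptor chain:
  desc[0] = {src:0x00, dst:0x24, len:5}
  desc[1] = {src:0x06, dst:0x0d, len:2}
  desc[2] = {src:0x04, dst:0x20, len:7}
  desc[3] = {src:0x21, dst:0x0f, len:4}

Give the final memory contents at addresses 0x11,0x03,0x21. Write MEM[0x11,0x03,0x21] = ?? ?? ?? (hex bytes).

[0] 0x00->0x24 len=5 : ad 4a 15 37 44
[1] 0x06->0x0d len=2 : 05 c5
[2] 0x04->0x20 len=7 : 44 7b 05 c5 c3 05 4e
[3] 0x21->0x0f len=4 : 7b 05 c5 c3
query mem[0x11]=0xc5, mem[0x03]=0x37, mem[0x21]=0x7b

MEM[0x11,0x03,0x21] = c5 37 7b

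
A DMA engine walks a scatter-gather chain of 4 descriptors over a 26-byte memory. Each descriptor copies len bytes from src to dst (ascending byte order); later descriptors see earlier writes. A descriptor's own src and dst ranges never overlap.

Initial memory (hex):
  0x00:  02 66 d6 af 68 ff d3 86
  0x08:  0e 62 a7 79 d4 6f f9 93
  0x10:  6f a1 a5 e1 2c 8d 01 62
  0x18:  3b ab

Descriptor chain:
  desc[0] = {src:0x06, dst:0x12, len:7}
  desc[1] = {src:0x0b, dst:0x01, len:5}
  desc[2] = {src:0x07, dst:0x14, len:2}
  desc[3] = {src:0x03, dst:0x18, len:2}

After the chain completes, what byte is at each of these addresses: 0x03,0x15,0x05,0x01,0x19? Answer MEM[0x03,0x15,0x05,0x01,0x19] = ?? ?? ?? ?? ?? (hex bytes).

[0] 0x06->0x12 len=7 : d3 86 0e 62 a7 79 d4
[1] 0x0b->0x01 len=5 : 79 d4 6f f9 93
[2] 0x07->0x14 len=2 : 86 0e
[3] 0x03->0x18 len=2 : 6f f9
query mem[0x03]=0x6f, mem[0x15]=0x0e, mem[0x05]=0x93, mem[0x01]=0x79, mem[0x19]=0xf9

MEM[0x03,0x15,0x05,0x01,0x19] = 6f 0e 93 79 f9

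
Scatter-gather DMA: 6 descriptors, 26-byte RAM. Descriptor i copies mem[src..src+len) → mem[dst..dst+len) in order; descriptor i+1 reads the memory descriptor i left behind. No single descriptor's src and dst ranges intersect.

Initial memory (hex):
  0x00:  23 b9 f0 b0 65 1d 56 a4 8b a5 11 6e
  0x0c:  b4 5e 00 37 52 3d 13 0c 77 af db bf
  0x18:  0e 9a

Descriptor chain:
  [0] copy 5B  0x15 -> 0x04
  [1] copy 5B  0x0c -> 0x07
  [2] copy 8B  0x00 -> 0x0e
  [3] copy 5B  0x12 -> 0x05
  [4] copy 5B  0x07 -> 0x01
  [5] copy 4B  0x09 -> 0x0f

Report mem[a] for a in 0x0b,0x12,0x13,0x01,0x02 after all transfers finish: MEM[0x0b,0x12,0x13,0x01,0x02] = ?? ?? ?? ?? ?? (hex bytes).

MEM[0x0b,0x12,0x13,0x01,0x02] = 52 b4 db bf b4

#0 dst[0x04+5] := {0xaf,0xdb,0xbf,0x0e,0x9a}
#1 dst[0x07+5] := {0xb4,0x5e,0x00,0x37,0x52}
#2 dst[0x0e+8] := {0x23,0xb9,0xf0,0xb0,0xaf,0xdb,0xbf,0xb4}
#3 dst[0x05+5] := {0xaf,0xdb,0xbf,0xb4,0xdb}
#4 dst[0x01+5] := {0xbf,0xb4,0xdb,0x37,0x52}
#5 dst[0x0f+4] := {0xdb,0x37,0x52,0xb4}
query mem[0x0b]=0x52, mem[0x12]=0xb4, mem[0x13]=0xdb, mem[0x01]=0xbf, mem[0x02]=0xb4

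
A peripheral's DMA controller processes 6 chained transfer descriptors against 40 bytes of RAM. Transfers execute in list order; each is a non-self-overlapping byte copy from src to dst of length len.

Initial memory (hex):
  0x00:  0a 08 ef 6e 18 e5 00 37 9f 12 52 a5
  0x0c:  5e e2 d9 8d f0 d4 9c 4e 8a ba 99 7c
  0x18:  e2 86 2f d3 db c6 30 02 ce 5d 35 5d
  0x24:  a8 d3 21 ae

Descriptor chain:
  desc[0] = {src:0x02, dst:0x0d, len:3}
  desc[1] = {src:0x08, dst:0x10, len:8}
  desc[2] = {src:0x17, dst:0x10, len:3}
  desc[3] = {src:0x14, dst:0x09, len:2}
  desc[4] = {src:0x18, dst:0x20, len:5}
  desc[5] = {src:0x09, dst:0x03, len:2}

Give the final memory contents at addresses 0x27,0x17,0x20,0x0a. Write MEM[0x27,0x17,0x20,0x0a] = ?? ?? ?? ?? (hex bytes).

MEM[0x27,0x17,0x20,0x0a] = ae 18 e2 ef

[0] 0x02->0x0d len=3 : ef 6e 18
[1] 0x08->0x10 len=8 : 9f 12 52 a5 5e ef 6e 18
[2] 0x17->0x10 len=3 : 18 e2 86
[3] 0x14->0x09 len=2 : 5e ef
[4] 0x18->0x20 len=5 : e2 86 2f d3 db
[5] 0x09->0x03 len=2 : 5e ef
query mem[0x27]=0xae, mem[0x17]=0x18, mem[0x20]=0xe2, mem[0x0a]=0xef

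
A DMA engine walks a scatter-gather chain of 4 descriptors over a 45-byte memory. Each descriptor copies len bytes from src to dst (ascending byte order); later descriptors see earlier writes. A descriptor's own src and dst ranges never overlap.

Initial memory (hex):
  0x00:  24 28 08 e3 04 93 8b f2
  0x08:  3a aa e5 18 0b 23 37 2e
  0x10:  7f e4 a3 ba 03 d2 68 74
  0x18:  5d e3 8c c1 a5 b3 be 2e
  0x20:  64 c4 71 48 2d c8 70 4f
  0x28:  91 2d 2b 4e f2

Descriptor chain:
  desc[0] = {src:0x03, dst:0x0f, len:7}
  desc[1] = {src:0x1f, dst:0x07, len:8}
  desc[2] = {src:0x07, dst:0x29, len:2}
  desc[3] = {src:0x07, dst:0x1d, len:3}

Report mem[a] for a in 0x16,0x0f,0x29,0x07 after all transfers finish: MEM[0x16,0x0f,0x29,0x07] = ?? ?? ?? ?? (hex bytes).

MEM[0x16,0x0f,0x29,0x07] = 68 e3 2e 2e

D0: mem[0x0f..0x15] <- [e3 04 93 8b f2 3a aa]
D1: mem[0x07..0x0e] <- [2e 64 c4 71 48 2d c8 70]
D2: mem[0x29..0x2a] <- [2e 64]
D3: mem[0x1d..0x1f] <- [2e 64 c4]
query mem[0x16]=0x68, mem[0x0f]=0xe3, mem[0x29]=0x2e, mem[0x07]=0x2e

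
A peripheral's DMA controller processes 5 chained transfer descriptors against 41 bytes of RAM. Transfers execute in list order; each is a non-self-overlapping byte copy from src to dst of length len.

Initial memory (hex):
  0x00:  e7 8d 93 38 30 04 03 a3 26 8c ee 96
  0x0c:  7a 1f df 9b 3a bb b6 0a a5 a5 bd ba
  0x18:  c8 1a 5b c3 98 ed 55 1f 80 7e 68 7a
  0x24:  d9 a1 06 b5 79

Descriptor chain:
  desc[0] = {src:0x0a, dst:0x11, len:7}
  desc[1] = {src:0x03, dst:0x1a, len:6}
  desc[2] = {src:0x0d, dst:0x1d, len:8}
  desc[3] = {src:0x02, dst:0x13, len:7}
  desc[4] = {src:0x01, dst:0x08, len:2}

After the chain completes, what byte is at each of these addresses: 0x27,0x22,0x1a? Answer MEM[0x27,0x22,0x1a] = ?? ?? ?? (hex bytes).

#0 dst[0x11+7] := {0xee,0x96,0x7a,0x1f,0xdf,0x9b,0x3a}
#1 dst[0x1a+6] := {0x38,0x30,0x04,0x03,0xa3,0x26}
#2 dst[0x1d+8] := {0x1f,0xdf,0x9b,0x3a,0xee,0x96,0x7a,0x1f}
#3 dst[0x13+7] := {0x93,0x38,0x30,0x04,0x03,0xa3,0x26}
#4 dst[0x08+2] := {0x8d,0x93}
query mem[0x27]=0xb5, mem[0x22]=0x96, mem[0x1a]=0x38

MEM[0x27,0x22,0x1a] = b5 96 38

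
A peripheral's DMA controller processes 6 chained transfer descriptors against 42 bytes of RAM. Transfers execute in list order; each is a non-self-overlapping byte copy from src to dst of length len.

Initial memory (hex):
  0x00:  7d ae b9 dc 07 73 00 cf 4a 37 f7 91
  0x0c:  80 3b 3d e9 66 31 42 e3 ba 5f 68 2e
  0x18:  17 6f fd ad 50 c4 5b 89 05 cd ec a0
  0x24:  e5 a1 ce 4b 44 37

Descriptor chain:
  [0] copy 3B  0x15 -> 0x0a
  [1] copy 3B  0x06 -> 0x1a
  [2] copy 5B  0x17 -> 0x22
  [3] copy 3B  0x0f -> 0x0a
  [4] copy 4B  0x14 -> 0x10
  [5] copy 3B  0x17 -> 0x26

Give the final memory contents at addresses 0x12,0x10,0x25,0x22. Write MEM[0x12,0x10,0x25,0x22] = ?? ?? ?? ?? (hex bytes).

[0] 0x15->0x0a len=3 : 5f 68 2e
[1] 0x06->0x1a len=3 : 00 cf 4a
[2] 0x17->0x22 len=5 : 2e 17 6f 00 cf
[3] 0x0f->0x0a len=3 : e9 66 31
[4] 0x14->0x10 len=4 : ba 5f 68 2e
[5] 0x17->0x26 len=3 : 2e 17 6f
query mem[0x12]=0x68, mem[0x10]=0xba, mem[0x25]=0x00, mem[0x22]=0x2e

MEM[0x12,0x10,0x25,0x22] = 68 ba 00 2e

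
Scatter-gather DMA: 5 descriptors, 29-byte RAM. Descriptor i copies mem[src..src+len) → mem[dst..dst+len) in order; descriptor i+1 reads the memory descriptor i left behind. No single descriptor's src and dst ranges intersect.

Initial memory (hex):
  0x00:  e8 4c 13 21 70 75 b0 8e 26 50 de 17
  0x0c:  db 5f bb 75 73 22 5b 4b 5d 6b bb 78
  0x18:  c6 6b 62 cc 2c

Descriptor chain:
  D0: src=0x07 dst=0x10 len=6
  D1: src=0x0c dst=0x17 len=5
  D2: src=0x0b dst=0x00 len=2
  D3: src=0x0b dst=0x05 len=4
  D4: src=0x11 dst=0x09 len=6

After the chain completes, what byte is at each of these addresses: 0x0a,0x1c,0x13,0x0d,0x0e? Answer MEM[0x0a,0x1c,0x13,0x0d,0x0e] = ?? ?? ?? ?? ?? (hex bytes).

[0] 0x07->0x10 len=6 : 8e 26 50 de 17 db
[1] 0x0c->0x17 len=5 : db 5f bb 75 8e
[2] 0x0b->0x00 len=2 : 17 db
[3] 0x0b->0x05 len=4 : 17 db 5f bb
[4] 0x11->0x09 len=6 : 26 50 de 17 db bb
query mem[0x0a]=0x50, mem[0x1c]=0x2c, mem[0x13]=0xde, mem[0x0d]=0xdb, mem[0x0e]=0xbb

MEM[0x0a,0x1c,0x13,0x0d,0x0e] = 50 2c de db bb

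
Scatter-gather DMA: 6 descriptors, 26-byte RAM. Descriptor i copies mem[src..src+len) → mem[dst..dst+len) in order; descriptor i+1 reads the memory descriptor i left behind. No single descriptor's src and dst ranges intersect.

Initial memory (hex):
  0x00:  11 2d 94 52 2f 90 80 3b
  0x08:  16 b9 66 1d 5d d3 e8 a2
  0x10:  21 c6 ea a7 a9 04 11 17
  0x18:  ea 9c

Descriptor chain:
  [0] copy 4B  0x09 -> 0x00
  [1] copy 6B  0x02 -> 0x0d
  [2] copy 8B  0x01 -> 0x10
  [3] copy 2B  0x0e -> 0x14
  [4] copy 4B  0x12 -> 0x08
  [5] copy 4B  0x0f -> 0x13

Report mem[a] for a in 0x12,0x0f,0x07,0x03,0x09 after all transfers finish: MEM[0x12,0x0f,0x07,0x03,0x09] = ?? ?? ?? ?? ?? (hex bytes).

[0] 0x09->0x00 len=4 : b9 66 1d 5d
[1] 0x02->0x0d len=6 : 1d 5d 2f 90 80 3b
[2] 0x01->0x10 len=8 : 66 1d 5d 2f 90 80 3b 16
[3] 0x0e->0x14 len=2 : 5d 2f
[4] 0x12->0x08 len=4 : 5d 2f 5d 2f
[5] 0x0f->0x13 len=4 : 2f 66 1d 5d
query mem[0x12]=0x5d, mem[0x0f]=0x2f, mem[0x07]=0x3b, mem[0x03]=0x5d, mem[0x09]=0x2f

MEM[0x12,0x0f,0x07,0x03,0x09] = 5d 2f 3b 5d 2f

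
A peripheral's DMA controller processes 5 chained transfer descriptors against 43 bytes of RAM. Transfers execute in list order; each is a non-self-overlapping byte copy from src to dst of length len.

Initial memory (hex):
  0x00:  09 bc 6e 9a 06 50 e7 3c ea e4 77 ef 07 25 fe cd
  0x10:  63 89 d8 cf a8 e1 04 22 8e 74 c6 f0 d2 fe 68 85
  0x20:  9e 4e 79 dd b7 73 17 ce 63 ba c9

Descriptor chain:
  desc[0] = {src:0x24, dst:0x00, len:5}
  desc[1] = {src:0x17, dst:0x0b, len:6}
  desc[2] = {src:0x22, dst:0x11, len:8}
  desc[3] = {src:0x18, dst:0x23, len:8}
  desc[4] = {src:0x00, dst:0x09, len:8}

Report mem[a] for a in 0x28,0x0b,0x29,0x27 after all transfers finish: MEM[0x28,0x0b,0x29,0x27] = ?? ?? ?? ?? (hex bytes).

#0 dst[0x00+5] := {0xb7,0x73,0x17,0xce,0x63}
#1 dst[0x0b+6] := {0x22,0x8e,0x74,0xc6,0xf0,0xd2}
#2 dst[0x11+8] := {0x79,0xdd,0xb7,0x73,0x17,0xce,0x63,0xba}
#3 dst[0x23+8] := {0xba,0x74,0xc6,0xf0,0xd2,0xfe,0x68,0x85}
#4 dst[0x09+8] := {0xb7,0x73,0x17,0xce,0x63,0x50,0xe7,0x3c}
query mem[0x28]=0xfe, mem[0x0b]=0x17, mem[0x29]=0x68, mem[0x27]=0xd2

MEM[0x28,0x0b,0x29,0x27] = fe 17 68 d2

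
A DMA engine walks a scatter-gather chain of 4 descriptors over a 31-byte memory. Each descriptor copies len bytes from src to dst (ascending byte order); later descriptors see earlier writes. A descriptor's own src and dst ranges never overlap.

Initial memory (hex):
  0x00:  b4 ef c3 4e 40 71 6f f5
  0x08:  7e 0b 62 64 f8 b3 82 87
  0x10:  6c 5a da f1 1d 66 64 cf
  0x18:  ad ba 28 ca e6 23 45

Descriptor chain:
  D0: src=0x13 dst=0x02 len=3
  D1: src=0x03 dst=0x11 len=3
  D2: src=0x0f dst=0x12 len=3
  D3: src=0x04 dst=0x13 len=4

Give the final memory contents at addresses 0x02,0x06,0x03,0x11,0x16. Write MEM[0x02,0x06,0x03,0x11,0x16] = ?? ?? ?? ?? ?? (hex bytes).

MEM[0x02,0x06,0x03,0x11,0x16] = f1 6f 1d 1d f5

  after D0: wrote 3B at 0x02 = f11d66
  after D1: wrote 3B at 0x11 = 1d6671
  after D2: wrote 3B at 0x12 = 876c1d
  after D3: wrote 4B at 0x13 = 66716ff5
query mem[0x02]=0xf1, mem[0x06]=0x6f, mem[0x03]=0x1d, mem[0x11]=0x1d, mem[0x16]=0xf5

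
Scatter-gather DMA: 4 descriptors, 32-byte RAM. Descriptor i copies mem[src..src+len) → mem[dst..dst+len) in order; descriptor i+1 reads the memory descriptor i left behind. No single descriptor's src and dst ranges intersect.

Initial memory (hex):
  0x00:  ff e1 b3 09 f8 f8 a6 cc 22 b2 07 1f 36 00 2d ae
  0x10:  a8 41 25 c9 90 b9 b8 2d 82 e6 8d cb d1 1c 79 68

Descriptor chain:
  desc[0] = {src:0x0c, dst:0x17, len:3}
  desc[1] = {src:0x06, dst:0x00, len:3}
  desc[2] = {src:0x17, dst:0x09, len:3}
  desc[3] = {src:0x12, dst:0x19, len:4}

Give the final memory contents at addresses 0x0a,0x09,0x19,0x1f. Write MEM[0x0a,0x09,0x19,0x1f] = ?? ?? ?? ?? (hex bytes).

D0: mem[0x17..0x19] <- [36 00 2d]
D1: mem[0x00..0x02] <- [a6 cc 22]
D2: mem[0x09..0x0b] <- [36 00 2d]
D3: mem[0x19..0x1c] <- [25 c9 90 b9]
query mem[0x0a]=0x00, mem[0x09]=0x36, mem[0x19]=0x25, mem[0x1f]=0x68

MEM[0x0a,0x09,0x19,0x1f] = 00 36 25 68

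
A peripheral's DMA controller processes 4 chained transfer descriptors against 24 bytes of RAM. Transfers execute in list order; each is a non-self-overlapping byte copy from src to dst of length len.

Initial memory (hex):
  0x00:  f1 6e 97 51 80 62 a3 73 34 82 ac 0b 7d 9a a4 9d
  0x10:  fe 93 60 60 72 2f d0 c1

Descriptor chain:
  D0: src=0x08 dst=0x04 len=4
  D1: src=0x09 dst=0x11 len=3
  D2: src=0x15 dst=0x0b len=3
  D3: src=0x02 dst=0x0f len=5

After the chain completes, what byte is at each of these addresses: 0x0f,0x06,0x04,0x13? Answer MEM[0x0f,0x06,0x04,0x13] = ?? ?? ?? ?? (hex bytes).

MEM[0x0f,0x06,0x04,0x13] = 97 ac 34 ac

  after D0: wrote 4B at 0x04 = 3482ac0b
  after D1: wrote 3B at 0x11 = 82ac0b
  after D2: wrote 3B at 0x0b = 2fd0c1
  after D3: wrote 5B at 0x0f = 97513482ac
query mem[0x0f]=0x97, mem[0x06]=0xac, mem[0x04]=0x34, mem[0x13]=0xac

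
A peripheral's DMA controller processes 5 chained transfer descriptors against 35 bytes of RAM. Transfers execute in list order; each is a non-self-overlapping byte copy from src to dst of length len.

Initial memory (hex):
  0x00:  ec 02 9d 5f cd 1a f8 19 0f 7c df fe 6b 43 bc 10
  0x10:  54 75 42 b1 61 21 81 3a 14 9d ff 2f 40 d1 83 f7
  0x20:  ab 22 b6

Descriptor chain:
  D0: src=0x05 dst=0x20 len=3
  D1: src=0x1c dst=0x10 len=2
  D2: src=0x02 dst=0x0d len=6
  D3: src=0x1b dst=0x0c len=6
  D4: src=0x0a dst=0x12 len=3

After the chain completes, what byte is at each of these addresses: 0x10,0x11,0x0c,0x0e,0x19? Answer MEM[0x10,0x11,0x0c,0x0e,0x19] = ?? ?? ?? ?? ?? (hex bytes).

[0] 0x05->0x20 len=3 : 1a f8 19
[1] 0x1c->0x10 len=2 : 40 d1
[2] 0x02->0x0d len=6 : 9d 5f cd 1a f8 19
[3] 0x1b->0x0c len=6 : 2f 40 d1 83 f7 1a
[4] 0x0a->0x12 len=3 : df fe 2f
query mem[0x10]=0xf7, mem[0x11]=0x1a, mem[0x0c]=0x2f, mem[0x0e]=0xd1, mem[0x19]=0x9d

MEM[0x10,0x11,0x0c,0x0e,0x19] = f7 1a 2f d1 9d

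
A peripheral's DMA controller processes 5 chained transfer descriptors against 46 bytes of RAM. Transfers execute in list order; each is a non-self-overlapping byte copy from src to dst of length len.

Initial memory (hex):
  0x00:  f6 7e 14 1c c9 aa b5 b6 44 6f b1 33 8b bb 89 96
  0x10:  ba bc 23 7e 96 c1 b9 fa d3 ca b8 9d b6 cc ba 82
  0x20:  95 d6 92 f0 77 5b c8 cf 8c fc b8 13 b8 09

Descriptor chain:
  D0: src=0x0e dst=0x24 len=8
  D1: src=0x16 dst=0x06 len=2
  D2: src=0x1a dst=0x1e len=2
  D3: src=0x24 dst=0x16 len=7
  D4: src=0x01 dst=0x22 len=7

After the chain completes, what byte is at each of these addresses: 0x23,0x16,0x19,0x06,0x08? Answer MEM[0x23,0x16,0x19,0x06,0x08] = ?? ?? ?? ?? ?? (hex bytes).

MEM[0x23,0x16,0x19,0x06,0x08] = 14 89 bc b9 44

D0: mem[0x24..0x2b] <- [89 96 ba bc 23 7e 96 c1]
D1: mem[0x06..0x07] <- [b9 fa]
D2: mem[0x1e..0x1f] <- [b8 9d]
D3: mem[0x16..0x1c] <- [89 96 ba bc 23 7e 96]
D4: mem[0x22..0x28] <- [7e 14 1c c9 aa b9 fa]
query mem[0x23]=0x14, mem[0x16]=0x89, mem[0x19]=0xbc, mem[0x06]=0xb9, mem[0x08]=0x44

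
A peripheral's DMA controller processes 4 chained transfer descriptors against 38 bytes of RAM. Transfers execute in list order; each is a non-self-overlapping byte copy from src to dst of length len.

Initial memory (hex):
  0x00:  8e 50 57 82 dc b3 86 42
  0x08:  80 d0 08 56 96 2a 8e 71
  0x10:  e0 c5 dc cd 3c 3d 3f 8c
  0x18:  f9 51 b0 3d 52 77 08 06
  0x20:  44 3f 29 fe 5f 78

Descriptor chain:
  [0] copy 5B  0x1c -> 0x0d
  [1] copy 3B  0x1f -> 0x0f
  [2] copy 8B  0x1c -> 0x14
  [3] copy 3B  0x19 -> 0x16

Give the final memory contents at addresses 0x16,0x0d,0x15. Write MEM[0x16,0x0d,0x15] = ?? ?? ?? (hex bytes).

[0] 0x1c->0x0d len=5 : 52 77 08 06 44
[1] 0x1f->0x0f len=3 : 06 44 3f
[2] 0x1c->0x14 len=8 : 52 77 08 06 44 3f 29 fe
[3] 0x19->0x16 len=3 : 3f 29 fe
query mem[0x16]=0x3f, mem[0x0d]=0x52, mem[0x15]=0x77

MEM[0x16,0x0d,0x15] = 3f 52 77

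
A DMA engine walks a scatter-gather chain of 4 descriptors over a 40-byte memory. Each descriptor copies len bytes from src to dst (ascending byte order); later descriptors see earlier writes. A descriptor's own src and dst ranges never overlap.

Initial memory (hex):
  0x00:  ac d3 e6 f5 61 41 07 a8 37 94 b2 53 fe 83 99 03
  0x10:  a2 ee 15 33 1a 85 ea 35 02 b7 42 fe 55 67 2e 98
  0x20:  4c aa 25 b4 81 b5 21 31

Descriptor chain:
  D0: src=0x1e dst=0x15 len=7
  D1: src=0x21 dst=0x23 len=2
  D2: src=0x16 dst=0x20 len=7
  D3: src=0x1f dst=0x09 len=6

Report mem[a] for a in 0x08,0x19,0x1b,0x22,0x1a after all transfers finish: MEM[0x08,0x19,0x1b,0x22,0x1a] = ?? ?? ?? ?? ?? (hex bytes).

MEM[0x08,0x19,0x1b,0x22,0x1a] = 37 25 81 aa b4

D0: mem[0x15..0x1b] <- [2e 98 4c aa 25 b4 81]
D1: mem[0x23..0x24] <- [aa 25]
D2: mem[0x20..0x26] <- [98 4c aa 25 b4 81 55]
D3: mem[0x09..0x0e] <- [98 98 4c aa 25 b4]
query mem[0x08]=0x37, mem[0x19]=0x25, mem[0x1b]=0x81, mem[0x22]=0xaa, mem[0x1a]=0xb4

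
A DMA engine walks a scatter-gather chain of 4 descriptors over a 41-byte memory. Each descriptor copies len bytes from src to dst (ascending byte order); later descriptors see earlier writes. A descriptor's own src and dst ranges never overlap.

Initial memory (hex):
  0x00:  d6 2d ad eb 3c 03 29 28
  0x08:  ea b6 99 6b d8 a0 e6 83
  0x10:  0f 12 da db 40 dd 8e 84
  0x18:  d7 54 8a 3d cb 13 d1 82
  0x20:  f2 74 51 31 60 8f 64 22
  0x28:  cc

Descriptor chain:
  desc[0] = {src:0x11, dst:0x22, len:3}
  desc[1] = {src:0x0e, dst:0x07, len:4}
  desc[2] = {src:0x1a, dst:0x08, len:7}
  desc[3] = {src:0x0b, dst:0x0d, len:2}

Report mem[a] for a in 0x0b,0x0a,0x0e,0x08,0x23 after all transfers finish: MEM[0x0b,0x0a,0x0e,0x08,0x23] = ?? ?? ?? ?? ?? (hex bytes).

[0] 0x11->0x22 len=3 : 12 da db
[1] 0x0e->0x07 len=4 : e6 83 0f 12
[2] 0x1a->0x08 len=7 : 8a 3d cb 13 d1 82 f2
[3] 0x0b->0x0d len=2 : 13 d1
query mem[0x0b]=0x13, mem[0x0a]=0xcb, mem[0x0e]=0xd1, mem[0x08]=0x8a, mem[0x23]=0xda

MEM[0x0b,0x0a,0x0e,0x08,0x23] = 13 cb d1 8a da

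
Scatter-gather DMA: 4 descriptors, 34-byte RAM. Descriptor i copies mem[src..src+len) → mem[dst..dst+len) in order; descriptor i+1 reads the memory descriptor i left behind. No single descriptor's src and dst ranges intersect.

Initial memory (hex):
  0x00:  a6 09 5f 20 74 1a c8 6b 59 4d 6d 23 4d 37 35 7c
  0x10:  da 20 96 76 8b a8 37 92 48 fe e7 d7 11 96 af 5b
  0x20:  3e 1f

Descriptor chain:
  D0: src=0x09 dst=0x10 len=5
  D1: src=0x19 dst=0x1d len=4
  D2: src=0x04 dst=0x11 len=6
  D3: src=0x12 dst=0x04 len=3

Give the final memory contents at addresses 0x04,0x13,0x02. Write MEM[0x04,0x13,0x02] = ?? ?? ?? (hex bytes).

MEM[0x04,0x13,0x02] = 1a c8 5f

  after D0: wrote 5B at 0x10 = 4d6d234d37
  after D1: wrote 4B at 0x1d = fee7d711
  after D2: wrote 6B at 0x11 = 741ac86b594d
  after D3: wrote 3B at 0x04 = 1ac86b
query mem[0x04]=0x1a, mem[0x13]=0xc8, mem[0x02]=0x5f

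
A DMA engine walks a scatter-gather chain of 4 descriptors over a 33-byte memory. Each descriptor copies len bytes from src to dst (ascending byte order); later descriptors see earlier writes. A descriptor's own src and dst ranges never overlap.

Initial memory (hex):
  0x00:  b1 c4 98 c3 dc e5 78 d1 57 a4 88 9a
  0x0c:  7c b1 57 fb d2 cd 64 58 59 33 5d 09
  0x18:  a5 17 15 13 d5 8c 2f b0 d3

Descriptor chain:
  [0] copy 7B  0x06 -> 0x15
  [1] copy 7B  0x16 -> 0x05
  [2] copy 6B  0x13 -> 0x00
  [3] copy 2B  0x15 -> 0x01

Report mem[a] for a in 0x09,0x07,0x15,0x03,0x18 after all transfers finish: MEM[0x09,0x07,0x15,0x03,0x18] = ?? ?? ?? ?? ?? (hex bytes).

  after D0: wrote 7B at 0x15 = 78d157a4889a7c
  after D1: wrote 7B at 0x05 = d157a4889a7cd5
  after D2: wrote 6B at 0x00 = 585978d157a4
  after D3: wrote 2B at 0x01 = 78d1
query mem[0x09]=0x9a, mem[0x07]=0xa4, mem[0x15]=0x78, mem[0x03]=0xd1, mem[0x18]=0xa4

MEM[0x09,0x07,0x15,0x03,0x18] = 9a a4 78 d1 a4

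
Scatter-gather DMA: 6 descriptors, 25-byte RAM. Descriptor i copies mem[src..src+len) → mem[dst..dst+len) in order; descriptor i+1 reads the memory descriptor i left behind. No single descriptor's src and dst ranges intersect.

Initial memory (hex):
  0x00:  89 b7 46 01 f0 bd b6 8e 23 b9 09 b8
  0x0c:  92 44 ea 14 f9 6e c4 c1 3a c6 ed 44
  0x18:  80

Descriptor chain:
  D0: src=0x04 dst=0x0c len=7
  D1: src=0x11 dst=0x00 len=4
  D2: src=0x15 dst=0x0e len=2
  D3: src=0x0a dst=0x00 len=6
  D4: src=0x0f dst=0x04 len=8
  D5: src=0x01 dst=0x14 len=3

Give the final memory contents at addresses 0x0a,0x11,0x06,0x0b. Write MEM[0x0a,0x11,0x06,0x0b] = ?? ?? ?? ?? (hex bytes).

#0 dst[0x0c+7] := {0xf0,0xbd,0xb6,0x8e,0x23,0xb9,0x09}
#1 dst[0x00+4] := {0xb9,0x09,0xc1,0x3a}
#2 dst[0x0e+2] := {0xc6,0xed}
#3 dst[0x00+6] := {0x09,0xb8,0xf0,0xbd,0xc6,0xed}
#4 dst[0x04+8] := {0xed,0x23,0xb9,0x09,0xc1,0x3a,0xc6,0xed}
#5 dst[0x14+3] := {0xb8,0xf0,0xbd}
query mem[0x0a]=0xc6, mem[0x11]=0xb9, mem[0x06]=0xb9, mem[0x0b]=0xed

MEM[0x0a,0x11,0x06,0x0b] = c6 b9 b9 ed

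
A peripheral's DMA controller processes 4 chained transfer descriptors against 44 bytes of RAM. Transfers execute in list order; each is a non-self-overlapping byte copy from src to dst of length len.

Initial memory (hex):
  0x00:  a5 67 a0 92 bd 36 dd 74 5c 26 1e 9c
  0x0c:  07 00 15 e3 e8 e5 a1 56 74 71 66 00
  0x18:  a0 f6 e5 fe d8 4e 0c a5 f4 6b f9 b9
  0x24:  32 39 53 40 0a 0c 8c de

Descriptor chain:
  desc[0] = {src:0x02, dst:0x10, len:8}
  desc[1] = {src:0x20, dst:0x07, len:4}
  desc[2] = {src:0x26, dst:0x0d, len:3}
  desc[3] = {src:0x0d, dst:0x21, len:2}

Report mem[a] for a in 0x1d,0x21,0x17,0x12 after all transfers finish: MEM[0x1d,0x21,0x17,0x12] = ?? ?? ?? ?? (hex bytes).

#0 dst[0x10+8] := {0xa0,0x92,0xbd,0x36,0xdd,0x74,0x5c,0x26}
#1 dst[0x07+4] := {0xf4,0x6b,0xf9,0xb9}
#2 dst[0x0d+3] := {0x53,0x40,0x0a}
#3 dst[0x21+2] := {0x53,0x40}
query mem[0x1d]=0x4e, mem[0x21]=0x53, mem[0x17]=0x26, mem[0x12]=0xbd

MEM[0x1d,0x21,0x17,0x12] = 4e 53 26 bd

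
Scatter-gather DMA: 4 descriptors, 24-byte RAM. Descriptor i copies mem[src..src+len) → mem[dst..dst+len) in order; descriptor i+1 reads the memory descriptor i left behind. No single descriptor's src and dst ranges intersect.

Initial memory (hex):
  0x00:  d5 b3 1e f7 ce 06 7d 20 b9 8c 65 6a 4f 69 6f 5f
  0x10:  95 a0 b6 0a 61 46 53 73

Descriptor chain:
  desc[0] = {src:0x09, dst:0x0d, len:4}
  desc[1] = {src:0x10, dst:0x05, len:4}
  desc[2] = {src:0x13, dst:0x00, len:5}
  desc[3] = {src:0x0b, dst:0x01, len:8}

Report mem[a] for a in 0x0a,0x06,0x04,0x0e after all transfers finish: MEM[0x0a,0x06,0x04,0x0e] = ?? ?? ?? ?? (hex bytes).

#0 dst[0x0d+4] := {0x8c,0x65,0x6a,0x4f}
#1 dst[0x05+4] := {0x4f,0xa0,0xb6,0x0a}
#2 dst[0x00+5] := {0x0a,0x61,0x46,0x53,0x73}
#3 dst[0x01+8] := {0x6a,0x4f,0x8c,0x65,0x6a,0x4f,0xa0,0xb6}
query mem[0x0a]=0x65, mem[0x06]=0x4f, mem[0x04]=0x65, mem[0x0e]=0x65

MEM[0x0a,0x06,0x04,0x0e] = 65 4f 65 65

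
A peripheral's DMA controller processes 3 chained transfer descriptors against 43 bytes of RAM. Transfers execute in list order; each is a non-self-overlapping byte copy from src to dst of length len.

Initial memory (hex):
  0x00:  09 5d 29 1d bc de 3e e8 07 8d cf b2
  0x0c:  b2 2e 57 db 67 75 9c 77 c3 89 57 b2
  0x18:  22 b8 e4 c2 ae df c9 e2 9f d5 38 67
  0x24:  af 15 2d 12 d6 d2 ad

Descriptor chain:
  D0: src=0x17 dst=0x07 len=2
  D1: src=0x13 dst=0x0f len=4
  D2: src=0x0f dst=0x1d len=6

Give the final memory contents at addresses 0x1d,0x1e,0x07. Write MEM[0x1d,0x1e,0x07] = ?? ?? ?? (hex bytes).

[0] 0x17->0x07 len=2 : b2 22
[1] 0x13->0x0f len=4 : 77 c3 89 57
[2] 0x0f->0x1d len=6 : 77 c3 89 57 77 c3
query mem[0x1d]=0x77, mem[0x1e]=0xc3, mem[0x07]=0xb2

MEM[0x1d,0x1e,0x07] = 77 c3 b2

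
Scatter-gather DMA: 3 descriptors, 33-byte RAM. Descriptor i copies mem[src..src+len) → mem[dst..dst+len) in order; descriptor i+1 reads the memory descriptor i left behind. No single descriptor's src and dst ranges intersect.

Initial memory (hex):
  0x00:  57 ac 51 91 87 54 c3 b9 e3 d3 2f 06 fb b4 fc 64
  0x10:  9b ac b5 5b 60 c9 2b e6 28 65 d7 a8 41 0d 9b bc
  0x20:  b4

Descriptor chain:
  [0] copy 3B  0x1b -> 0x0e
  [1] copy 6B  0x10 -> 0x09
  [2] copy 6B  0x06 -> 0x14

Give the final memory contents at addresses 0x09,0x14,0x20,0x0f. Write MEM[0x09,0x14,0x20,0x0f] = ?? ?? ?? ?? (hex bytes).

MEM[0x09,0x14,0x20,0x0f] = 0d c3 b4 41

D0: mem[0x0e..0x10] <- [a8 41 0d]
D1: mem[0x09..0x0e] <- [0d ac b5 5b 60 c9]
D2: mem[0x14..0x19] <- [c3 b9 e3 0d ac b5]
query mem[0x09]=0x0d, mem[0x14]=0xc3, mem[0x20]=0xb4, mem[0x0f]=0x41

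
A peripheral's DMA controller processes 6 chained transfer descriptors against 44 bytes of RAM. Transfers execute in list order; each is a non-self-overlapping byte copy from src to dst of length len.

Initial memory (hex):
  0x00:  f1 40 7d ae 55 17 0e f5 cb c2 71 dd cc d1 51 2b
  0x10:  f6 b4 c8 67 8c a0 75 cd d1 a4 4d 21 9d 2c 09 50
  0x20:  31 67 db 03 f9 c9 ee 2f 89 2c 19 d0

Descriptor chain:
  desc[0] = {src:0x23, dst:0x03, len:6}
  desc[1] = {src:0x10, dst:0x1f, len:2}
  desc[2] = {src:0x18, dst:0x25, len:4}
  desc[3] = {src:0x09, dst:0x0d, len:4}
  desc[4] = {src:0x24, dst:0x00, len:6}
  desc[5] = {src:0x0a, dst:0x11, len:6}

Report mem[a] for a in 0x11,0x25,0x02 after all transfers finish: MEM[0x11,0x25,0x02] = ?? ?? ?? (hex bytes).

MEM[0x11,0x25,0x02] = 71 d1 a4

  after D0: wrote 6B at 0x03 = 03f9c9ee2f89
  after D1: wrote 2B at 0x1f = f6b4
  after D2: wrote 4B at 0x25 = d1a44d21
  after D3: wrote 4B at 0x0d = c271ddcc
  after D4: wrote 6B at 0x00 = f9d1a44d212c
  after D5: wrote 6B at 0x11 = 71ddccc271dd
query mem[0x11]=0x71, mem[0x25]=0xd1, mem[0x02]=0xa4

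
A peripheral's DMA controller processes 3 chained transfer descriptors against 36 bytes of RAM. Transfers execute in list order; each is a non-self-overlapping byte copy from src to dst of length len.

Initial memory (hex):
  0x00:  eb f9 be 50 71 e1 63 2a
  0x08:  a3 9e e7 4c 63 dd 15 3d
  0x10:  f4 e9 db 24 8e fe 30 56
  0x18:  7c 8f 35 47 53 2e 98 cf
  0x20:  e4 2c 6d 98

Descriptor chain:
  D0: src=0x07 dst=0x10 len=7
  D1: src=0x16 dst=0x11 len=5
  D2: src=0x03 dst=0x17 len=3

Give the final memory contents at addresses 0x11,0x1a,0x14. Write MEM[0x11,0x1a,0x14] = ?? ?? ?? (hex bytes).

D0: mem[0x10..0x16] <- [2a a3 9e e7 4c 63 dd]
D1: mem[0x11..0x15] <- [dd 56 7c 8f 35]
D2: mem[0x17..0x19] <- [50 71 e1]
query mem[0x11]=0xdd, mem[0x1a]=0x35, mem[0x14]=0x8f

MEM[0x11,0x1a,0x14] = dd 35 8f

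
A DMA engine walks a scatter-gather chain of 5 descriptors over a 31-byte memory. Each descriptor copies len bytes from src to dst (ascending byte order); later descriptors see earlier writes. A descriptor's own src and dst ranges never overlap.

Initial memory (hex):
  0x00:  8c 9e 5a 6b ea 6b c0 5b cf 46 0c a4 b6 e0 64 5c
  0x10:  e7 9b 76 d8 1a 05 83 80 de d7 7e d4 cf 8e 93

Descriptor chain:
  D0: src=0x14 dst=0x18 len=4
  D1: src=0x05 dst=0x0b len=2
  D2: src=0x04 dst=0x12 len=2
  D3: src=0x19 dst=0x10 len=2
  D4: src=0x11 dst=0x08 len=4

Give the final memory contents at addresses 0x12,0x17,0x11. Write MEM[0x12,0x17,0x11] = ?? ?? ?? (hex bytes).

[0] 0x14->0x18 len=4 : 1a 05 83 80
[1] 0x05->0x0b len=2 : 6b c0
[2] 0x04->0x12 len=2 : ea 6b
[3] 0x19->0x10 len=2 : 05 83
[4] 0x11->0x08 len=4 : 83 ea 6b 1a
query mem[0x12]=0xea, mem[0x17]=0x80, mem[0x11]=0x83

MEM[0x12,0x17,0x11] = ea 80 83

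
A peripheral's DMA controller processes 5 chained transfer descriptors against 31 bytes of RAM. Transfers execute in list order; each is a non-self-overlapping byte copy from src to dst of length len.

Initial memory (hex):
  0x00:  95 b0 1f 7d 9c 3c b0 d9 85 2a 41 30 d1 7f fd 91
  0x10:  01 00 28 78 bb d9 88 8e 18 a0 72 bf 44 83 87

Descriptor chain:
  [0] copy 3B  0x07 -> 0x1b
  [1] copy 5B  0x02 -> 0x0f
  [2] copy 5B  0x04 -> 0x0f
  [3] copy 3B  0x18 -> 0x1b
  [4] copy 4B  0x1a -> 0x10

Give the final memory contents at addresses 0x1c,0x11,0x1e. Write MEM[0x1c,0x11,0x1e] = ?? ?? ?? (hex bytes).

MEM[0x1c,0x11,0x1e] = a0 18 87

[0] 0x07->0x1b len=3 : d9 85 2a
[1] 0x02->0x0f len=5 : 1f 7d 9c 3c b0
[2] 0x04->0x0f len=5 : 9c 3c b0 d9 85
[3] 0x18->0x1b len=3 : 18 a0 72
[4] 0x1a->0x10 len=4 : 72 18 a0 72
query mem[0x1c]=0xa0, mem[0x11]=0x18, mem[0x1e]=0x87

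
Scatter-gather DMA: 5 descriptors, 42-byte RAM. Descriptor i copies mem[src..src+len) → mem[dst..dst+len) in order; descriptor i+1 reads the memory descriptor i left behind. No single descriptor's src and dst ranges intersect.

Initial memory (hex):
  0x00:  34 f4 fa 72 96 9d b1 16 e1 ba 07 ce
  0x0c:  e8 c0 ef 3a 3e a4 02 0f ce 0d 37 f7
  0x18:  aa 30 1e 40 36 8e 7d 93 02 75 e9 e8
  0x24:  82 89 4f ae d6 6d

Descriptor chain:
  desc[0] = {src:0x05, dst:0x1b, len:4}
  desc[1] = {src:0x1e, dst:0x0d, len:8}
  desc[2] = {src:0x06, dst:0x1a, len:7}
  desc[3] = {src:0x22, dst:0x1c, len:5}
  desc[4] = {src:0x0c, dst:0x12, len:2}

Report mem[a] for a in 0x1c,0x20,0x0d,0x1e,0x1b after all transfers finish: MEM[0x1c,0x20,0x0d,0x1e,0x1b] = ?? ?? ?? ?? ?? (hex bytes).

[0] 0x05->0x1b len=4 : 9d b1 16 e1
[1] 0x1e->0x0d len=8 : e1 93 02 75 e9 e8 82 89
[2] 0x06->0x1a len=7 : b1 16 e1 ba 07 ce e8
[3] 0x22->0x1c len=5 : e9 e8 82 89 4f
[4] 0x0c->0x12 len=2 : e8 e1
query mem[0x1c]=0xe9, mem[0x20]=0x4f, mem[0x0d]=0xe1, mem[0x1e]=0x82, mem[0x1b]=0x16

MEM[0x1c,0x20,0x0d,0x1e,0x1b] = e9 4f e1 82 16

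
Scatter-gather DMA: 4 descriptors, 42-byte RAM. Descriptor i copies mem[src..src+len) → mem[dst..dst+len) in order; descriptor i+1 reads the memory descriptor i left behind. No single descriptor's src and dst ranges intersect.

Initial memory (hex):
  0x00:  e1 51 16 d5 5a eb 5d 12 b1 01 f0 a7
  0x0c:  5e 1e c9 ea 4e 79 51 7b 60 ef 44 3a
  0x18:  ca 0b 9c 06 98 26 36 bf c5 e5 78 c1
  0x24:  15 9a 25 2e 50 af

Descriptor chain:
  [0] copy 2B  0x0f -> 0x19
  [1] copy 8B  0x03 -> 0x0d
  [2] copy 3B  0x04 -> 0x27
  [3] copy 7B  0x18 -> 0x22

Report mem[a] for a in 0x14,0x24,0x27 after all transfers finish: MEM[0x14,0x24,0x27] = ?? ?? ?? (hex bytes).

MEM[0x14,0x24,0x27] = f0 4e 26

[0] 0x0f->0x19 len=2 : ea 4e
[1] 0x03->0x0d len=8 : d5 5a eb 5d 12 b1 01 f0
[2] 0x04->0x27 len=3 : 5a eb 5d
[3] 0x18->0x22 len=7 : ca ea 4e 06 98 26 36
query mem[0x14]=0xf0, mem[0x24]=0x4e, mem[0x27]=0x26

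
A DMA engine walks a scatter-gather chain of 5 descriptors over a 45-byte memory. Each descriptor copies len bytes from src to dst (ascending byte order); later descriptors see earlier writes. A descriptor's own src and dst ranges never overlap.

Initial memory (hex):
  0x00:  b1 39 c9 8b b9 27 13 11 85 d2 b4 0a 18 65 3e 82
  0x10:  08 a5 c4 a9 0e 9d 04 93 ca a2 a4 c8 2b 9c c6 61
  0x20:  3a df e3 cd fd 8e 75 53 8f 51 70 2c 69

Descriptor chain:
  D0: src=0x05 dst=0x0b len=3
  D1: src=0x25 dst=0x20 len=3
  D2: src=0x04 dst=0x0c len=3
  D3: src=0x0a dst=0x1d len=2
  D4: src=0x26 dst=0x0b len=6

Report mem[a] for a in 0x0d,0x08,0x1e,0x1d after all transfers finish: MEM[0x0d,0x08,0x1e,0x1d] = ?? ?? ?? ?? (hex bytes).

MEM[0x0d,0x08,0x1e,0x1d] = 8f 85 27 b4

  after D0: wrote 3B at 0x0b = 271311
  after D1: wrote 3B at 0x20 = 8e7553
  after D2: wrote 3B at 0x0c = b92713
  after D3: wrote 2B at 0x1d = b427
  after D4: wrote 6B at 0x0b = 75538f51702c
query mem[0x0d]=0x8f, mem[0x08]=0x85, mem[0x1e]=0x27, mem[0x1d]=0xb4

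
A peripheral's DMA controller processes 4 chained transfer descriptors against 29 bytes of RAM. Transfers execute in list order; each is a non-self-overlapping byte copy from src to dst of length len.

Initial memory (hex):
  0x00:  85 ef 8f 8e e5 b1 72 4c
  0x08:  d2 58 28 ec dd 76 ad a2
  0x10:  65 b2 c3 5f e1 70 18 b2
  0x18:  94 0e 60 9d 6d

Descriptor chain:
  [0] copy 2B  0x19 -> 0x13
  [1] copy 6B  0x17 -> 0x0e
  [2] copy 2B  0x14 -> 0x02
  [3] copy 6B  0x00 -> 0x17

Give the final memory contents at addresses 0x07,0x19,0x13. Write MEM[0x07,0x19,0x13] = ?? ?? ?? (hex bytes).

  after D0: wrote 2B at 0x13 = 0e60
  after D1: wrote 6B at 0x0e = b2940e609d6d
  after D2: wrote 2B at 0x02 = 6070
  after D3: wrote 6B at 0x17 = 85ef6070e5b1
query mem[0x07]=0x4c, mem[0x19]=0x60, mem[0x13]=0x6d

MEM[0x07,0x19,0x13] = 4c 60 6d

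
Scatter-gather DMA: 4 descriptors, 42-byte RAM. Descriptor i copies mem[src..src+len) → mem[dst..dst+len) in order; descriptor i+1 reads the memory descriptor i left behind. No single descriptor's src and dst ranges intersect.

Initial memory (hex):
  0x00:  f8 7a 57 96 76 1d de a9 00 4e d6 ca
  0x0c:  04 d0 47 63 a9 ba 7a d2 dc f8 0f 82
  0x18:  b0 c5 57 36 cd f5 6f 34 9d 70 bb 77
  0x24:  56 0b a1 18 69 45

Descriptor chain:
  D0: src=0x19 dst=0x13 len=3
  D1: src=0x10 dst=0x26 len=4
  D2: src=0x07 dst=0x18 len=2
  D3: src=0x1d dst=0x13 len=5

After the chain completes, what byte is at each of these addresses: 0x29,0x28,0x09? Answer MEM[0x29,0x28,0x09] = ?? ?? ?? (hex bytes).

MEM[0x29,0x28,0x09] = c5 7a 4e

D0: mem[0x13..0x15] <- [c5 57 36]
D1: mem[0x26..0x29] <- [a9 ba 7a c5]
D2: mem[0x18..0x19] <- [a9 00]
D3: mem[0x13..0x17] <- [f5 6f 34 9d 70]
query mem[0x29]=0xc5, mem[0x28]=0x7a, mem[0x09]=0x4e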